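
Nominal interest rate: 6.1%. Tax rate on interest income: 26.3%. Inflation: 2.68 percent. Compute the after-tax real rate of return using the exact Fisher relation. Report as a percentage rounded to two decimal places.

1.77%

After-tax nominal return = 6.1% × (1 − 0.263) = 4.4957%.
1 + r = 1.044957 / 1.02680 = 1.017683
After-tax real rate = 1.017683 − 1 → 1.77%.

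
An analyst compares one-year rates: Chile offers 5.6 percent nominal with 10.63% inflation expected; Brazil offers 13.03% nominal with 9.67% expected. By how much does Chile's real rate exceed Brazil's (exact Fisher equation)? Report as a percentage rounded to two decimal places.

-7.61%

Chile: (1 + 0.0560)/(1 + 0.1063) − 1 = -4.5467%
Brazil: (1 + 0.1303)/(1 + 0.0967) − 1 = 3.0637%
Differential = -4.5467% − 3.0637% = -7.6104% → -7.61%.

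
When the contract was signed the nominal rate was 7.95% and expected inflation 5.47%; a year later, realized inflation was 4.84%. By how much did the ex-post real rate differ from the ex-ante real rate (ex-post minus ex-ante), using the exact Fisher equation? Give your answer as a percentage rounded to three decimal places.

0.615%

Ex-ante: (1 + 0.0795)/(1 + 0.0547) − 1 = 2.3514%
Ex-post: (1 + 0.0795)/(1 + 0.0484) − 1 = 2.9664%
Difference (ex-post − ex-ante) = 0.6150% → 0.615%.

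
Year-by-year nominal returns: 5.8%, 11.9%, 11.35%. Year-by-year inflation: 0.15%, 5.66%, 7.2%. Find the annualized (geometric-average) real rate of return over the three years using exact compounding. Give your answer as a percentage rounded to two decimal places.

5.14%

Compound the nominal returns: 1.0580 × 1.1190 × 1.1135 = 1.31827488.
Compound inflation: 1.0015 × 1.0566 × 1.0720 = 1.13437421.
Deflate: 1.31827488 / 1.13437421 = 1.16211640.
Annualized real rate = 1.16211640^(1/3) − 1 = 5.1356% → 5.14%.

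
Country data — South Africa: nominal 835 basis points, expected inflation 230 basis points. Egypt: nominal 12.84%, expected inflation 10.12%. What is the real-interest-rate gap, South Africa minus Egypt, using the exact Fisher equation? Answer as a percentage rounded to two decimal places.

South Africa: (1 + 0.0835)/(1 + 0.0230) − 1 = 5.9140%
Egypt: (1 + 0.1284)/(1 + 0.1012) − 1 = 2.4700%
Differential = 5.9140% − 2.4700% = 3.4439% → 3.44%.

3.44%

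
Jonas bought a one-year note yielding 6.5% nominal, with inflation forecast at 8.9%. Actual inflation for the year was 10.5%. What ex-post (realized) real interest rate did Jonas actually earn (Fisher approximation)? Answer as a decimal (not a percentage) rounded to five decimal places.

-0.04000

Ex-post: 6.5% − 10.5% = -4.000%
So the realized real rate is -0.04000.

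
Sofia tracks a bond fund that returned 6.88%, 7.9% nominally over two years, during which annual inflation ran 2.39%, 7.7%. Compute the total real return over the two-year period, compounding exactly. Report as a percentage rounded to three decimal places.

Compound the nominal returns: 1.0688 × 1.0790 = 1.153235.
Compound inflation: 1.0239 × 1.0770 = 1.102740.
Deflate: 1.153235 / 1.102740 = 1.045790.
Total real return = 1.045790 − 1 → 4.579%.

4.579%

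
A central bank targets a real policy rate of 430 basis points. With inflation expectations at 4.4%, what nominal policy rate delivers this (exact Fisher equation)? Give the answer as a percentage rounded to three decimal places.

8.889%

(1 + i) = (1 + r)(1 + π) = 1.04300 × 1.04400 = 1.088892
i = 1.088892 − 1, so the required nominal rate is 8.889%.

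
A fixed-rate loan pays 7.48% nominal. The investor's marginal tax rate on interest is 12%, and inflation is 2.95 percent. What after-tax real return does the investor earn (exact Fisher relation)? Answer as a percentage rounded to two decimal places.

After-tax nominal return = 7.48% × (1 − 0.12) = 6.5824%.
1 + r = 1.065824 / 1.02950 = 1.035283
After-tax real rate = 1.035283 − 1 → 3.53%.

3.53%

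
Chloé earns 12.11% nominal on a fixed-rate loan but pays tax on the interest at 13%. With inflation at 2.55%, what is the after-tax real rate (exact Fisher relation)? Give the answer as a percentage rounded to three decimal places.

7.787%

After-tax nominal return = 12.11% × (1 − 0.13) = 10.5357%.
1 + r = 1.105357 / 1.02550 = 1.077871
After-tax real rate = 1.077871 − 1 → 7.787%.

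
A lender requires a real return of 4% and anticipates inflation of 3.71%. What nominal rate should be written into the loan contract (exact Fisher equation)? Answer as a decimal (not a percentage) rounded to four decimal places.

(1 + i) = (1 + r)(1 + π) = 1.04000 × 1.03710 = 1.078584
i = 1.078584 − 1, so the required nominal rate is 0.0786.

0.0786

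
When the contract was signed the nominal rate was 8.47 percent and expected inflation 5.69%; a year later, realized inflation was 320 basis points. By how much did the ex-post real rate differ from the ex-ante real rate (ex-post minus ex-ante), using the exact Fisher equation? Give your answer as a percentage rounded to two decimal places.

Ex-ante: (1 + 0.0847)/(1 + 0.0569) − 1 = 2.6303%
Ex-post: (1 + 0.0847)/(1 + 0.0320) − 1 = 5.1066%
Difference (ex-post − ex-ante) = 2.4763% → 2.48%.

2.48%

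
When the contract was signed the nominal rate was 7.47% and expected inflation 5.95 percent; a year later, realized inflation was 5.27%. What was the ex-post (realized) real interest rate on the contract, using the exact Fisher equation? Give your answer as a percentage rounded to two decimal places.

2.09%

Ex-post: (1 + 0.0747)/(1 + 0.0527) − 1 = 2.0899%
So the realized real rate is 2.09%.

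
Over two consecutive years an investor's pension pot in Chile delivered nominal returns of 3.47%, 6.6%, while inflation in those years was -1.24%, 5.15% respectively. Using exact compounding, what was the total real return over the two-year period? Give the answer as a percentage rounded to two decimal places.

6.21%

Nominal growth factor = 1.0347 × 1.0660 = 1.102990
Price-level growth factor = 0.9876 × 1.0515 = 1.038461
Real growth factor = 1.102990 / 1.038461 = 1.062139
Total real return = 1.062139 − 1 → 6.21%.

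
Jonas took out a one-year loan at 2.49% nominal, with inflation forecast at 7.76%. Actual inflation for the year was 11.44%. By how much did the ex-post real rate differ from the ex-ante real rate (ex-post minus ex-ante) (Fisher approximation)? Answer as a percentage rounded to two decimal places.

Ex-ante: 2.49% − 7.76% = -5.270%
Ex-post: 2.49% − 11.44% = -8.950%
Difference (ex-post − ex-ante) = -3.6800% → -3.68%.

-3.68%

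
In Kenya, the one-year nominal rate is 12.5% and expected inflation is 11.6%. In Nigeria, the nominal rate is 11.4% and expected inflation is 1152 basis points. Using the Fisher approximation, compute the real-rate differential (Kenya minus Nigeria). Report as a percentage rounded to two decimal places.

1.02%

Kenya: 12.5% − 11.6% = 0.900%
Nigeria: 11.4% − 11.52% = -0.120%
Differential = 1.020% → 1.02%.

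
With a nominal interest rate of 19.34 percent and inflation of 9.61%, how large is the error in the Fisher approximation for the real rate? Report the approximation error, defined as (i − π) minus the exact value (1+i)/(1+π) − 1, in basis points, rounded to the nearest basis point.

Approximate: r ≈ 19.340% − 9.610% = 9.7300%
Exact: (1 + 0.1934)/(1 + 0.0961) − 1 = 8.8769%
Error = 9.7300% − 8.8769% = 0.8531% → 85 basis points.

85 basis points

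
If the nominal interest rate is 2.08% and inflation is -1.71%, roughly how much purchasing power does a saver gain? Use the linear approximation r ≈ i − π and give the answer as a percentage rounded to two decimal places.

3.79%

r ≈ i − π = 2.08% − (-1.71%) = 3.79%.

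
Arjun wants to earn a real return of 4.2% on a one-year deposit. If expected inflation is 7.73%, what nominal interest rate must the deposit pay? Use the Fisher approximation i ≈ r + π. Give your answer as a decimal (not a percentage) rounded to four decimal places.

i ≈ r + π = 4.2% + 7.73% = 0.1193.

0.1193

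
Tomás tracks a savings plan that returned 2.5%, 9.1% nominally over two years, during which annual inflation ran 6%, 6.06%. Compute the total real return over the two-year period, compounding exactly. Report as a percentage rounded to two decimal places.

Compound the nominal returns: 1.0250 × 1.0910 = 1.118275.
Compound inflation: 1.0600 × 1.0606 = 1.124236.
Deflate: 1.118275 / 1.124236 = 0.994698.
Total real return = 0.994698 − 1 → -0.53%.

-0.53%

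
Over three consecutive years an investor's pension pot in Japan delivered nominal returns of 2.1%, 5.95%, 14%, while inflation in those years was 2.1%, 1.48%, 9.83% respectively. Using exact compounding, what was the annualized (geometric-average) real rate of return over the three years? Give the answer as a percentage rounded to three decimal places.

Compound the nominal returns: 1.0210 × 1.0595 × 1.1400 = 1.23319443.
Compound inflation: 1.0210 × 1.0148 × 1.0983 = 1.13796049.
Deflate: 1.23319443 / 1.13796049 = 1.08368826.
Annualized real rate = 1.08368826^(1/3) − 1 = 2.7152% → 2.715%.

2.715%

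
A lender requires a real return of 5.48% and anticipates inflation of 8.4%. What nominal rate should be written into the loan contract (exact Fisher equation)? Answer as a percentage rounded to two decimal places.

14.34%

(1 + i) = (1 + r)(1 + π) = 1.05480 × 1.08400 = 1.1434032
i = 1.1434032 − 1, so the required nominal rate is 14.34%.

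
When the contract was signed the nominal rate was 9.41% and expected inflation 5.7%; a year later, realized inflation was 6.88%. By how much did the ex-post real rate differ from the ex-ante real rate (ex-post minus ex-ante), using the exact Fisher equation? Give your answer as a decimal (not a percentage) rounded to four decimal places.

Ex-ante: (1 + 0.0941)/(1 + 0.0570) − 1 = 3.5099%
Ex-post: (1 + 0.0941)/(1 + 0.0688) − 1 = 2.3671%
Difference (ex-post − ex-ante) = -1.1428% → -0.0114.

-0.0114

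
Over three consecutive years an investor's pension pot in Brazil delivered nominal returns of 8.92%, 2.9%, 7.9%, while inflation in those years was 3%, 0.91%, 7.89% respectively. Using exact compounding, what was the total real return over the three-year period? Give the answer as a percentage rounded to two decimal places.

Compound the nominal returns: 1.0892 × 1.0290 × 1.0790 = 1.209329.
Compound inflation: 1.0300 × 1.0091 × 1.0789 = 1.121380.
Deflate: 1.209329 / 1.121380 = 1.078430.
Total real return = 1.078430 − 1 → 7.84%.

7.84%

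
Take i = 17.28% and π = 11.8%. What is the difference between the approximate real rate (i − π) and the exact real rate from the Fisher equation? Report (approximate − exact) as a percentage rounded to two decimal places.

0.58%

Approximate: r ≈ 17.280% − 11.800% = 5.4800%
Exact: (1 + 0.1728)/(1 + 0.1180) − 1 = 4.9016%
Error = 5.4800% − 4.9016% = 0.5784% → 0.58%.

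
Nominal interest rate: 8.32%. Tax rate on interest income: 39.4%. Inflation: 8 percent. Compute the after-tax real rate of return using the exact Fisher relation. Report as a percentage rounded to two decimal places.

After-tax nominal return = 8.32% × (1 − 0.394) = 5.04192%.
1 + r = 1.0504192 / 1.08000 = 0.972610
After-tax real rate = 0.972610 − 1 → -2.74%.

-2.74%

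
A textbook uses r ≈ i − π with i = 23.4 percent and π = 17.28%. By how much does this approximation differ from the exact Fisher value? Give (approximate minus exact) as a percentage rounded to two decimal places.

Approximate: r ≈ 23.400% − 17.280% = 6.1200%
Exact: (1 + 0.2340)/(1 + 0.1728) − 1 = 5.2183%
Error = 6.1200% − 5.2183% = 0.9017% → 0.90%.

0.90%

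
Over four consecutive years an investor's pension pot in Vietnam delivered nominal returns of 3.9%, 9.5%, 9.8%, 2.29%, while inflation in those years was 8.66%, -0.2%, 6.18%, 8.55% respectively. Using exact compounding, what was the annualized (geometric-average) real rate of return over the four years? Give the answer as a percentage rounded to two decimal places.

0.55%

Compound the nominal returns: 1.0390 × 1.0950 × 1.0980 × 1.0229 = 1.27780677.
Compound inflation: 1.0866 × 0.9980 × 1.0618 × 1.0855 = 1.24989287.
Deflate: 1.27780677 / 1.24989287 = 1.02233304.
Annualized real rate = 1.02233304^(1/4) − 1 = 0.5537% → 0.55%.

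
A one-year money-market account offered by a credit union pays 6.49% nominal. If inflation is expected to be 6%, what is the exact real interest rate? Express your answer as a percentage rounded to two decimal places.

0.46%

By the Fisher identity, 1 + r = (1 + i)/(1 + π).
1 + r = 1.06490 / 1.06000 = 1.004623
r = 1.004623 − 1 = 0.4623%, i.e. 0.46%.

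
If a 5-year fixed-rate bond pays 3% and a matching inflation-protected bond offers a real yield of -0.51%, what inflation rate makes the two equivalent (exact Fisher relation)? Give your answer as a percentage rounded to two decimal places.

3.53%

(1 + π) = (1 + i)/(1 + r) = 1.03000 / 0.99490 = 1.035280
Break-even inflation = 1.035280 − 1 → 3.53%.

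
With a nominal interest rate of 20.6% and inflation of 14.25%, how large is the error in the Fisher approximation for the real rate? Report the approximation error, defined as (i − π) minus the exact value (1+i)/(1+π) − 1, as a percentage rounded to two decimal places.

Approximate: r ≈ 20.600% − 14.250% = 6.3500%
Exact: (1 + 0.2060)/(1 + 0.1425) − 1 = 5.5580%
Error = 6.3500% − 5.5580% = 0.7920% → 0.79%.

0.79%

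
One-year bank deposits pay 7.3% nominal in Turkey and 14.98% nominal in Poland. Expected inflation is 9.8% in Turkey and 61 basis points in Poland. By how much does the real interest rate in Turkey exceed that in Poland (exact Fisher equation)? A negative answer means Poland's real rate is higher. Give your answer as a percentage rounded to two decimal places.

Turkey: (1 + 0.0730)/(1 + 0.0980) − 1 = -2.2769%
Poland: (1 + 0.1498)/(1 + 0.0061) − 1 = 14.2829%
Differential = -2.2769% − 14.2829% = -16.5597% → -16.56%.

-16.56%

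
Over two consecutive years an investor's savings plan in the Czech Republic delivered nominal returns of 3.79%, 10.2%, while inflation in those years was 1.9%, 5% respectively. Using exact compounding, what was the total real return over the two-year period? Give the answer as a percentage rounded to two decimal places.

Compound the nominal returns: 1.0379 × 1.1020 = 1.143766.
Compound inflation: 1.0190 × 1.0500 = 1.069950.
Deflate: 1.143766 / 1.069950 = 1.068990.
Total real return = 1.068990 − 1 → 6.90%.

6.90%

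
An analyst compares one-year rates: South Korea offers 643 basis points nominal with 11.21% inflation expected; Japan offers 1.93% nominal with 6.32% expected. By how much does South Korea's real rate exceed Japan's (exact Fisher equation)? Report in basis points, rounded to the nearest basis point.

-17 basis points

South Korea: (1 + 0.0643)/(1 + 0.1121) − 1 = -4.2982%
Japan: (1 + 0.0193)/(1 + 0.0632) − 1 = -4.1290%
Differential = -4.2982% − (-4.1290%) = -0.1691% → -17 basis points.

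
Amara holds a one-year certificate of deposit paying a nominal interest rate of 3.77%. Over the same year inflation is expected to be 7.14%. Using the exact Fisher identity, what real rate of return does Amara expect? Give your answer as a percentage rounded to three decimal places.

-3.145%

By the Fisher identity, 1 + r = (1 + i)/(1 + π).
1 + r = 1.03770 / 1.07140 = 0.968546
r = 0.968546 − 1 = -3.1454%, i.e. -3.145%.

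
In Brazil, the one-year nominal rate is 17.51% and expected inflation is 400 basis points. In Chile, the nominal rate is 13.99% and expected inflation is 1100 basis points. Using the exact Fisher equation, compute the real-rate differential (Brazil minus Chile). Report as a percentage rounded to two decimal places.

10.30%

Brazil: (1 + 0.1751)/(1 + 0.0400) − 1 = 12.9904%
Chile: (1 + 0.1399)/(1 + 0.1100) − 1 = 2.6937%
Differential = 12.9904% − 2.6937% = 10.2967% → 10.30%.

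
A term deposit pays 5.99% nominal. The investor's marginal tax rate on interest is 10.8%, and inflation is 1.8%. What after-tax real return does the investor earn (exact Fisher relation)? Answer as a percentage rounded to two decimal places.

3.48%

After-tax nominal return = 5.99% × (1 − 0.108) = 5.34308%.
1 + r = 1.0534308 / 1.01800 = 1.034804
After-tax real rate = 1.034804 − 1 → 3.48%.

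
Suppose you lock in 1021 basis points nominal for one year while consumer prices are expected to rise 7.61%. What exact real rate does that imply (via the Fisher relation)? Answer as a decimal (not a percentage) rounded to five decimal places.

1 + r = 1.10210 / 1.07610 = 1.024161
r = 1.024161 − 1 = 2.4161%, i.e. 0.02416.

0.02416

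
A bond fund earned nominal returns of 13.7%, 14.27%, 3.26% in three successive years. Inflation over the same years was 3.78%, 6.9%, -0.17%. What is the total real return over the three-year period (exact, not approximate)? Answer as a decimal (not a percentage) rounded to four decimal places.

Compound the nominal returns: 1.1370 × 1.1427 × 1.0326 = 1.341605.
Compound inflation: 1.0378 × 1.0690 × 0.9983 = 1.107522.
Deflate: 1.341605 / 1.107522 = 1.211358.
Total real return = 1.211358 − 1 → 0.2114.

0.2114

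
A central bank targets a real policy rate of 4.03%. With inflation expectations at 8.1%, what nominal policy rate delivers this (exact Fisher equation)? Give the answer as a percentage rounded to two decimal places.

12.46%

(1 + i) = (1 + r)(1 + π) = 1.04030 × 1.08100 = 1.1245643
i = 1.1245643 − 1, so the required nominal rate is 12.46%.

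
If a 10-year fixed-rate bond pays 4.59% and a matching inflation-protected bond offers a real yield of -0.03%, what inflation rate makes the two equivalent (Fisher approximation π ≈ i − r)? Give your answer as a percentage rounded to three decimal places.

π ≈ i − r = 4.59% − (-0.03%) → 4.620%.

4.620%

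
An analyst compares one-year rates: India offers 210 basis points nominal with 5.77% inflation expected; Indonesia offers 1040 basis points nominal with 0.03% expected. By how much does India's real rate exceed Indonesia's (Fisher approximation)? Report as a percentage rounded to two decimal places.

India: 2.1% − 5.77% = -3.670%
Indonesia: 10.4% − 0.03% = 10.370%
Differential = -14.040% → -14.04%.

-14.04%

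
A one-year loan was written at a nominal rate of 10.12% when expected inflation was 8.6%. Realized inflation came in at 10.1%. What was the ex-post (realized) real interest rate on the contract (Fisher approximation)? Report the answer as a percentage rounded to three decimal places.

Ex-post: 10.12% − 10.1% = 0.020%
So the realized real rate is 0.020%.

0.020%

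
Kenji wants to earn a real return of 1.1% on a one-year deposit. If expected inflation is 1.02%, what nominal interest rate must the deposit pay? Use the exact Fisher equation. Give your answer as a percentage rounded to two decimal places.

2.13%

(1 + i) = (1 + r)(1 + π) = 1.01100 × 1.01020 = 1.0213122
i = 1.0213122 − 1, so the required nominal rate is 2.13%.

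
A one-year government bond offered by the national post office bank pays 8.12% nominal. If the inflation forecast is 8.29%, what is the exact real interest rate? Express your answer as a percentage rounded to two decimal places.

-0.16%

By the Fisher relation, 1 + r = (1 + i)/(1 + π).
1 + r = 1.08120 / 1.08290 = 0.998430
r = 0.998430 − 1 = -0.1570%, i.e. -0.16%.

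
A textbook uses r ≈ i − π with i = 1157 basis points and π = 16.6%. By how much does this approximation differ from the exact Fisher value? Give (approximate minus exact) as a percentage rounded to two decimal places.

Approximate: r ≈ 11.570% − 16.600% = -5.0300%
Exact: (1 + 0.1157)/(1 + 0.1660) − 1 = -4.3139%
Error = -5.0300% − (-4.3139%) = -0.7161% → -0.72%.

-0.72%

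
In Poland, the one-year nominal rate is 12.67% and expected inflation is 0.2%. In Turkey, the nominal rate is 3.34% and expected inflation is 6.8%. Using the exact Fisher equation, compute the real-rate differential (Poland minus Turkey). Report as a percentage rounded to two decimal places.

15.68%

Poland: (1 + 0.1267)/(1 + 0.0020) − 1 = 12.4451%
Turkey: (1 + 0.0334)/(1 + 0.0680) − 1 = -3.2397%
Differential = 12.4451% − (-3.2397%) = 15.6848% → 15.68%.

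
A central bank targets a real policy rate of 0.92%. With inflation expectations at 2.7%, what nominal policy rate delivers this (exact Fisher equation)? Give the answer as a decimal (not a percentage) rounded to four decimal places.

0.0364

(1 + i) = (1 + r)(1 + π) = 1.00920 × 1.02700 = 1.0364484
i = 1.0364484 − 1, so the required nominal rate is 0.0364.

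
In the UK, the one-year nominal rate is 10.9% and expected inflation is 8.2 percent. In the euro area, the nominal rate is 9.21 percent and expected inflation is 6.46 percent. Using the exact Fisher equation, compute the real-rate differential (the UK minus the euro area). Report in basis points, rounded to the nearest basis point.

The UK: (1 + 0.1090)/(1 + 0.0820) − 1 = 2.4954%
The euro area: (1 + 0.0921)/(1 + 0.0646) − 1 = 2.5831%
Differential = 2.4954% − 2.5831% = -0.0878% → -9 basis points.

-9 basis points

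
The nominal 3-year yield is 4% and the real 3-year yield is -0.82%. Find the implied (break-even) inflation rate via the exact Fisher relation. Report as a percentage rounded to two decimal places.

4.86%

(1 + π) = (1 + i)/(1 + r) = 1.04000 / 0.99180 = 1.048599
Break-even inflation = 1.048599 − 1 → 4.86%.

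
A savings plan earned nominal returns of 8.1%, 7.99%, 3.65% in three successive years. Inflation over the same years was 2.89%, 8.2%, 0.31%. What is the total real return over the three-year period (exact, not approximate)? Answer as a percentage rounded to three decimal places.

8.351%

Nominal growth factor = 1.0810 × 1.0799 × 1.0365 = 1.209981
Price-level growth factor = 1.0289 × 1.0820 × 1.0031 = 1.116721
Real growth factor = 1.209981 / 1.116721 = 1.083512
Total real return = 1.083512 − 1 → 8.351%.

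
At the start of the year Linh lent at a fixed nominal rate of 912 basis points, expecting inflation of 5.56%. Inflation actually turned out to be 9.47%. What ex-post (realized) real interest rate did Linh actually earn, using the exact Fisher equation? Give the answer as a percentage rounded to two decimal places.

-0.32%

Ex-post: (1 + 0.0912)/(1 + 0.0947) − 1 = -0.3197%
So the realized real rate is -0.32%.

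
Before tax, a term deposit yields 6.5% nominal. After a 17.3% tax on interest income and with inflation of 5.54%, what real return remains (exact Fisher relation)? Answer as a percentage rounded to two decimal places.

-0.16%

After-tax nominal return = 6.5% × (1 − 0.173) = 5.3755%.
1 + r = 1.053755 / 1.05540 = 0.998441
After-tax real rate = 0.998441 − 1 → -0.16%.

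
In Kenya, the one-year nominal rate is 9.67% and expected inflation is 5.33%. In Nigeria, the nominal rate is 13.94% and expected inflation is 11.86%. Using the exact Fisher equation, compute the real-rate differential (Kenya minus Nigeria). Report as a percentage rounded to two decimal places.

2.26%

Kenya: (1 + 0.0967)/(1 + 0.0533) − 1 = 4.1204%
Nigeria: (1 + 0.1394)/(1 + 0.1186) − 1 = 1.8595%
Differential = 4.1204% − 1.8595% = 2.2609% → 2.26%.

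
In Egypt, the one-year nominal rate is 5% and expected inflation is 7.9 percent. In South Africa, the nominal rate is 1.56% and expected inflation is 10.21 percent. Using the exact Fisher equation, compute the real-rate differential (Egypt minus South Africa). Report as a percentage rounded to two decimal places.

Egypt: (1 + 0.0500)/(1 + 0.0790) − 1 = -2.6877%
South Africa: (1 + 0.0156)/(1 + 0.1021) − 1 = -7.8487%
Differential = -2.6877% − (-7.8487%) = 5.1610% → 5.16%.

5.16%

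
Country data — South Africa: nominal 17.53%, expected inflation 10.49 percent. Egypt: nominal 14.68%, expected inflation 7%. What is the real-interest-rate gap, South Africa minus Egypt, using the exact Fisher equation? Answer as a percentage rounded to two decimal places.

South Africa: (1 + 0.1753)/(1 + 0.1049) − 1 = 6.3716%
Egypt: (1 + 0.1468)/(1 + 0.0700) − 1 = 7.1776%
Differential = 6.3716% − 7.1776% = -0.8060% → -0.81%.

-0.81%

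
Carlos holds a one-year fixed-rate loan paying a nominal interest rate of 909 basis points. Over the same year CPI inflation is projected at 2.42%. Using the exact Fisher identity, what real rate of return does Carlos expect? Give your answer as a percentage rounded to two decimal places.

6.51%

By the Fisher identity, 1 + r = (1 + i)/(1 + π).
1 + r = 1.09090 / 1.02420 = 1.065124
r = 1.065124 − 1 = 6.5124%, i.e. 6.51%.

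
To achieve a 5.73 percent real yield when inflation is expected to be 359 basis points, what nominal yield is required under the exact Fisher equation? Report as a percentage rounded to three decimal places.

(1 + i) = (1 + r)(1 + π) = 1.05730 × 1.03590 = 1.09525707
i = 1.09525707 − 1, so the required nominal rate is 9.526%.

9.526%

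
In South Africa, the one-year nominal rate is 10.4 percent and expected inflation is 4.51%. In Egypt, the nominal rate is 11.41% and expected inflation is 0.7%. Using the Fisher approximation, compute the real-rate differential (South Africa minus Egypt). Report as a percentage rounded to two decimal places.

-4.82%

South Africa: 10.4% − 4.51% = 5.890%
Egypt: 11.41% − 0.7% = 10.710%
Differential = -4.820% → -4.82%.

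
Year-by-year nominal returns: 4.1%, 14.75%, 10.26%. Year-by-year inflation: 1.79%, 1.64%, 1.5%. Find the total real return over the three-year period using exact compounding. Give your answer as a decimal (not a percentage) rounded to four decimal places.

Nominal growth factor = 1.0410 × 1.1475 × 1.1026 = 1.317108
Price-level growth factor = 1.0179 × 1.0164 × 1.0150 = 1.050112
Real growth factor = 1.317108 / 1.050112 = 1.254254
Total real return = 1.254254 − 1 → 0.2543.

0.2543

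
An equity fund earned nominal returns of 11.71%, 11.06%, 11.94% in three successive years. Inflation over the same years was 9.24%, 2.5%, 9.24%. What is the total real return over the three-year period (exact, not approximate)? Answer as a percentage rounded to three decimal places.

13.540%

Compound the nominal returns: 1.1171 × 1.1106 × 1.1194 = 1.388785.
Compound inflation: 1.0924 × 1.0250 × 1.0924 = 1.223171.
Deflate: 1.388785 / 1.223171 = 1.135397.
Total real return = 1.135397 − 1 → 13.540%.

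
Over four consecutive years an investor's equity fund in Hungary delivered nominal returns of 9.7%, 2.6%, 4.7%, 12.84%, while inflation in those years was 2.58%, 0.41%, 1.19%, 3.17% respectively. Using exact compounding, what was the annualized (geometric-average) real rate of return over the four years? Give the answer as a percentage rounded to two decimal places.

Nominal growth factor = 1.0970 × 1.0260 × 1.0470 × 1.1284 = 1.32973086
Price-level growth factor = 1.0258 × 1.0041 × 1.0119 × 1.0317 = 1.07530258
Real growth factor = 1.32973086 / 1.07530258 = 1.23661087
Annualized real rate = 1.23661087^(1/4) − 1 = 5.4528% → 5.45%.

5.45%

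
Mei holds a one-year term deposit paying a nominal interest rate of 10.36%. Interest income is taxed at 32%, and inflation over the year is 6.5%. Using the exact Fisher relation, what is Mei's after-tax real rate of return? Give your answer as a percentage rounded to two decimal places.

0.51%

After-tax nominal return = 10.36% × (1 − 0.32) = 7.0448%.
1 + r = 1.070448 / 1.06500 = 1.005115
After-tax real rate = 1.005115 − 1 → 0.51%.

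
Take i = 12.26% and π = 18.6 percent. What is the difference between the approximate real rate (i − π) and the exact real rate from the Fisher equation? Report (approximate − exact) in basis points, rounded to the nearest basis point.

-99 basis points

Approximate: r ≈ 12.260% − 18.600% = -6.3400%
Exact: (1 + 0.1226)/(1 + 0.1860) − 1 = -5.3457%
Error = -6.3400% − (-5.3457%) = -0.9943% → -99 basis points.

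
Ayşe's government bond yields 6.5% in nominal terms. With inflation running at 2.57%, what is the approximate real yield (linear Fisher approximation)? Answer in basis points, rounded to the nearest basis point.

r ≈ i − π = 6.5% − 2.57% = 393 basis points.

393 basis points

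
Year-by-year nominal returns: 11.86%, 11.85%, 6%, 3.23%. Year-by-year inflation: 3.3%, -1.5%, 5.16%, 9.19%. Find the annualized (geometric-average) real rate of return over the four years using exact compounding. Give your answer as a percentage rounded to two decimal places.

Compound the nominal returns: 1.1186 × 1.1185 × 1.0600 × 1.0323 = 1.36906036.
Compound inflation: 1.0330 × 0.9850 × 1.0516 × 1.0919 = 1.16834202.
Deflate: 1.36906036 / 1.16834202 = 1.17179759.
Annualized real rate = 1.17179759^(1/4) − 1 = 4.0431% → 4.04%.

4.04%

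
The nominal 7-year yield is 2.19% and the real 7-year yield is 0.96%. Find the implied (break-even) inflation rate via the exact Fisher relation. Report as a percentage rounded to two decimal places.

1.22%

(1 + π) = (1 + i)/(1 + r) = 1.02190 / 1.00960 = 1.012183
Break-even inflation = 1.012183 − 1 → 1.22%.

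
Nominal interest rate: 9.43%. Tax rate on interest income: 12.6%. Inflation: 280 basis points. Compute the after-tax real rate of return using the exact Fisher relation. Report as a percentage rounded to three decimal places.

After-tax nominal return = 9.43% × (1 − 0.126) = 8.24182%.
1 + r = 1.0824182 / 1.02800 = 1.052936
After-tax real rate = 1.052936 − 1 → 5.294%.

5.294%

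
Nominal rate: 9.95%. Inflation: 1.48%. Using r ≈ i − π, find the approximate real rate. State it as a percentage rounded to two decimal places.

8.47%

r ≈ i − π = 9.95% − 1.48% = 8.47%.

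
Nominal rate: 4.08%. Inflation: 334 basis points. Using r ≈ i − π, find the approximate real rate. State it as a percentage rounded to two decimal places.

r ≈ i − π = 4.08% − 3.34% = 0.74%.

0.74%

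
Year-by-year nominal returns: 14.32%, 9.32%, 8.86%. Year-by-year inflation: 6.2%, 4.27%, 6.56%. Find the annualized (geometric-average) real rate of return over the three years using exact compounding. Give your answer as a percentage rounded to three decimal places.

Compound the nominal returns: 1.1432 × 1.0932 × 1.0886 = 1.36047376.
Compound inflation: 1.0620 × 1.0427 × 1.0656 = 1.17998939.
Deflate: 1.36047376 / 1.17998939 = 1.15295423.
Annualized real rate = 1.15295423^(1/3) − 1 = 4.8586% → 4.859%.

4.859%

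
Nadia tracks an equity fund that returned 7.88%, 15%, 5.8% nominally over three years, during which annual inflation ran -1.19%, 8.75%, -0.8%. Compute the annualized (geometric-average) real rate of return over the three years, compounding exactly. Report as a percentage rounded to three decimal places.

Compound the nominal returns: 1.0788 × 1.1500 × 1.0580 = 1.31257596.
Compound inflation: 0.9881 × 1.0875 × 0.9920 = 1.06596228.
Deflate: 1.31257596 / 1.06596228 = 1.23135310.
Annualized real rate = 1.23135310^(1/3) − 1 = 7.1834% → 7.183%.

7.183%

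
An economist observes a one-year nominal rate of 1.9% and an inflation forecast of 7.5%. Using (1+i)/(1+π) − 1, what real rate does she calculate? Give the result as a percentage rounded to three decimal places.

-5.209%

1 + r = 1.01900 / 1.07500 = 0.947907
r = 0.947907 − 1 = -5.2093%, i.e. -5.209%.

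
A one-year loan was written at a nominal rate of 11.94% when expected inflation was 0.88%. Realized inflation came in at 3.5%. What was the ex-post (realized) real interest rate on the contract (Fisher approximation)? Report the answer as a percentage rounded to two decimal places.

8.44%

Ex-post: 11.94% − 3.5% = 8.440%
So the realized real rate is 8.44%.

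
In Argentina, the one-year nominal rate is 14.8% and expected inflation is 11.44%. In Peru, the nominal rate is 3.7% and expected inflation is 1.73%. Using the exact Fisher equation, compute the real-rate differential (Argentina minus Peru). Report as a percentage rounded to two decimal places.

1.08%

Argentina: (1 + 0.1480)/(1 + 0.1144) − 1 = 3.0151%
Peru: (1 + 0.0370)/(1 + 0.0173) − 1 = 1.9365%
Differential = 3.0151% − 1.9365% = 1.0786% → 1.08%.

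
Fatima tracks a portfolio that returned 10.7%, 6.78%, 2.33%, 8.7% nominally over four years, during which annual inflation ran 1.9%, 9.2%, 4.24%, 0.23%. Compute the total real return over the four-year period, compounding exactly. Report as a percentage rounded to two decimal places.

13.09%

Compound the nominal returns: 1.1070 × 1.0678 × 1.0233 × 1.0870 = 1.314831.
Compound inflation: 1.0190 × 1.0920 × 1.0424 × 1.0023 = 1.162596.
Deflate: 1.314831 / 1.162596 = 1.130944.
Total real return = 1.130944 − 1 → 13.09%.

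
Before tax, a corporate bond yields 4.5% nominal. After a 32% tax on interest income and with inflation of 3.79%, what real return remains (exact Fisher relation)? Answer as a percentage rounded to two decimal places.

After-tax nominal return = 4.5% × (1 − 0.32) = 3.0600%.
1 + r = 1.03060 / 1.03790 = 0.992967
After-tax real rate = 0.992967 − 1 → -0.70%.

-0.70%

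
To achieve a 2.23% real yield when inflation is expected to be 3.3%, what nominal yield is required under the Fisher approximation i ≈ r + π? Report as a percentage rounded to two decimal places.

5.53%

i ≈ r + π = 2.23% + 3.3% = 5.53%.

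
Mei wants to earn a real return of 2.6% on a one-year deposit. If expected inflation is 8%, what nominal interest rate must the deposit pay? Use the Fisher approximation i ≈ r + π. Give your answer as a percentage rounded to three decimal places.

10.600%

i ≈ r + π = 2.6% + 8% = 10.600%.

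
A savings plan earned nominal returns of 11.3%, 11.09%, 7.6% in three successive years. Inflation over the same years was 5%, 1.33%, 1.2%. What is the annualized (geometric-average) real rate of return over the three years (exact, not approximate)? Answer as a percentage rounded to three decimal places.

7.306%

Compound the nominal returns: 1.1130 × 1.1109 × 1.0760 = 1.33040051.
Compound inflation: 1.0500 × 1.0133 × 1.0120 = 1.07673258.
Deflate: 1.33040051 / 1.07673258 = 1.23559046.
Annualized real rate = 1.23559046^(1/3) − 1 = 7.3062% → 7.306%.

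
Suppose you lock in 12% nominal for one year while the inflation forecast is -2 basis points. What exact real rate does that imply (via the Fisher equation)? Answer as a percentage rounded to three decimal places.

12.022%

By the Fisher equation, 1 + r = (1 + i)/(1 + π).
1 + r = 1.12000 / 0.99980 = 1.120224
r = 1.120224 − 1 = 12.0224%, i.e. 12.022%.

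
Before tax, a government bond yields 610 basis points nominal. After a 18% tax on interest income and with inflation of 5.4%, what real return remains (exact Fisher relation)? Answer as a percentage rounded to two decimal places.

After-tax nominal return = 6.1% × (1 − 0.18) = 5.0020%.
1 + r = 1.05002 / 1.05400 = 0.996224
After-tax real rate = 0.996224 − 1 → -0.38%.

-0.38%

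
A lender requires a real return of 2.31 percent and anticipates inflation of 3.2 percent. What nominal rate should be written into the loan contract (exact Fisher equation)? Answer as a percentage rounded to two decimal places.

5.58%

(1 + i) = (1 + r)(1 + π) = 1.02310 × 1.03200 = 1.0558392
i = 1.0558392 − 1, so the required nominal rate is 5.58%.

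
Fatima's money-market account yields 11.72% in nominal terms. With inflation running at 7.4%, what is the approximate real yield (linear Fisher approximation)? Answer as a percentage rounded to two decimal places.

r ≈ i − π = 11.72% − 7.4% = 4.32%.

4.32%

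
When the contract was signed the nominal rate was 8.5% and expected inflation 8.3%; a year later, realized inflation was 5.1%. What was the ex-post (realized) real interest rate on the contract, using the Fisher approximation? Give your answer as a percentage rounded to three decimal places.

Ex-post: 8.5% − 5.1% = 3.400%
So the realized real rate is 3.400%.

3.400%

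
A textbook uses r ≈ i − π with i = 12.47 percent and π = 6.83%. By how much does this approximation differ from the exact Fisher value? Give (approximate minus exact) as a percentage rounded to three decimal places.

0.361%

Approximate: r ≈ 12.470% − 6.830% = 5.6400%
Exact: (1 + 0.1247)/(1 + 0.0683) − 1 = 5.2794%
Error = 5.6400% − 5.2794% = 0.3606% → 0.361%.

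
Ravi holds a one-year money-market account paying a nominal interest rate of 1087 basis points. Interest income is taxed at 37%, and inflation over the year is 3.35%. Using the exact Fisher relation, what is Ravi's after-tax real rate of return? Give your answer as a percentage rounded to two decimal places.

After-tax nominal return = 10.87% × (1 − 0.37) = 6.8481%.
1 + r = 1.068481 / 1.03350 = 1.033847
After-tax real rate = 1.033847 − 1 → 3.38%.

3.38%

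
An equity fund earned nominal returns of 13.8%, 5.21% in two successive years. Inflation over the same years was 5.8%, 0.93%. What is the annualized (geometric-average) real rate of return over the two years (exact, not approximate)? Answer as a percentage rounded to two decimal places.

Nominal growth factor = 1.1380 × 1.0521 = 1.19728980
Price-level growth factor = 1.0580 × 1.0093 = 1.06783940
Real growth factor = 1.19728980 / 1.06783940 = 1.12122647
Annualized real rate = 1.12122647^(1/2) − 1 = 5.8880% → 5.89%.

5.89%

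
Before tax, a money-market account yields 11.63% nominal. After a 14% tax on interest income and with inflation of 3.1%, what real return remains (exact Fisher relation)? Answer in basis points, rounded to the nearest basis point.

669 basis points

After-tax nominal return = 11.63% × (1 − 0.14) = 10.0018%.
1 + r = 1.100018 / 1.03100 = 1.066943
After-tax real rate = 1.066943 − 1 → 669 basis points.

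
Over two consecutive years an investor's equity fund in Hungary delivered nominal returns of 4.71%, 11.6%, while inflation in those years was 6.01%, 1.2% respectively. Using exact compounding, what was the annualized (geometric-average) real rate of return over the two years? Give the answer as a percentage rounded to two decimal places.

Nominal growth factor = 1.0471 × 1.1160 = 1.16856360
Price-level growth factor = 1.0601 × 1.0120 = 1.07282120
Real growth factor = 1.16856360 / 1.07282120 = 1.08924358
Annualized real rate = 1.08924358^(1/2) − 1 = 4.3668% → 4.37%.

4.37%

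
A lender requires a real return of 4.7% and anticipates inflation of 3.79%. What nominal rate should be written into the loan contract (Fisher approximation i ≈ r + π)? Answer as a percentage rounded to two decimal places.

8.49%

i ≈ r + π = 4.7% + 3.79% = 8.49%.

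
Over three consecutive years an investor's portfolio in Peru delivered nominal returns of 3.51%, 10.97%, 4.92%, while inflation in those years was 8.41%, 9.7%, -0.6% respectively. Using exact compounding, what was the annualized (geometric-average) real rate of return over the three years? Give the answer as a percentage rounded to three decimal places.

Nominal growth factor = 1.0351 × 1.1097 × 1.0492 = 1.20516407
Price-level growth factor = 1.0841 × 1.0970 × 0.9940 = 1.18212215
Real growth factor = 1.20516407 / 1.18212215 = 1.01949200
Annualized real rate = 1.01949200^(1/3) − 1 = 0.6456% → 0.646%.

0.646%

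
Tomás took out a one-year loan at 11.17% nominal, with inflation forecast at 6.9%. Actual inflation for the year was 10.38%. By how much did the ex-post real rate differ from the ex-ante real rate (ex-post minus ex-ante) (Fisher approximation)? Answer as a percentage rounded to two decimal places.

-3.48%

Ex-ante: 11.17% − 6.9% = 4.270%
Ex-post: 11.17% − 10.38% = 0.790%
Difference (ex-post − ex-ante) = -3.4800% → -3.48%.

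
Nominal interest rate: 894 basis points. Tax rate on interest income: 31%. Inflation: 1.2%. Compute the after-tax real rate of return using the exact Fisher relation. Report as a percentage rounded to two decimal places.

After-tax nominal return = 8.94% × (1 − 0.31) = 6.1686%.
1 + r = 1.061686 / 1.01200 = 1.049097
After-tax real rate = 1.049097 − 1 → 4.91%.

4.91%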